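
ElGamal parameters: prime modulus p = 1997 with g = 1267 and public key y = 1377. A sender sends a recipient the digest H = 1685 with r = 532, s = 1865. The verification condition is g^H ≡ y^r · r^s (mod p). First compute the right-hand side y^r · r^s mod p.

1755

Squares mod 1997: 1377^1≡1377, 1377^2≡976, 1377^4≡7, 1377^8≡49, 1377^16≡404, 1377^32≡1459, 1377^64≡1876, 1377^128≡662, 1377^256≡901, 1377^512≡1019
532 = 512 + 16 + 4, so 1377^532 ≡ 1019·404·7 ≡ 61 (mod 1997)
Squares mod 1997: 532^1≡532, 532^2≡1447, 532^4≡953, 532^8≡1571, 532^16≡1746, 532^32≡1094, 532^64≡633, 532^128≡1289, 532^256≡17, 532^512≡289, 532^1024≡1644
1865 = 1024 + 512 + 256 + 64 + 8 + 1, so 532^1865 ≡ 1644·289·17·633·1571·532 ≡ 749 (mod 1997)
y^r · r^s ≡ 61·749 = 45689 ≡ 1755 (mod 1997)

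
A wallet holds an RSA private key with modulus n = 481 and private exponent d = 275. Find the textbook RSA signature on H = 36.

H^2 ≡ 36^2 = 1296 ≡ 334
H^4 ≡ 334^2 = 111556 ≡ 445
H^8 ≡ 445^2 = 198025 ≡ 334
H^16 ≡ 334^2 = 111556 ≡ 445
H^32 ≡ 445^2 = 198025 ≡ 334
H^64 ≡ 334^2 = 111556 ≡ 445
H^128 ≡ 445^2 = 198025 ≡ 334
H^256 ≡ 334^2 = 111556 ≡ 445
275 = 256 + 16 + 2 + 1, so H^275 ≡ 445·445·334·36 ≡ 147 (mod 481)

147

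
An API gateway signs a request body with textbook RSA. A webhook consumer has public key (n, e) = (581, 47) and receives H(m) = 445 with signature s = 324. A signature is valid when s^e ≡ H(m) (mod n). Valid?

yes

s^2 ≡ 324^2 = 104976 ≡ 396
s^4 ≡ 396^2 = 156816 ≡ 527
s^8 ≡ 527^2 = 277729 ≡ 11
s^16 ≡ 11^2 = 121
s^32 ≡ 121^2 = 14641 ≡ 116
47 = 32 + 8 + 4 + 2 + 1, so s^47 ≡ 116·11·527·396·324 ≡ 445 (mod 581)
Since 445 equals the digest 445, verification succeeds.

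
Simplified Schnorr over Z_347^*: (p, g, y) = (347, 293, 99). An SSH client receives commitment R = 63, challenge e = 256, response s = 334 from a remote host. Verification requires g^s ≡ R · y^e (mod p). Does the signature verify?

does not verify

g^s mod p:
293^2 = 85849 ≡ 140
293^4 ≡ 140^2 = 19600 ≡ 168
293^8 ≡ 168^2 = 28224 ≡ 117
293^16 ≡ 117^2 = 13689 ≡ 156
293^32 ≡ 156^2 = 24336 ≡ 46
293^64 ≡ 46^2 = 2116 ≡ 34
293^128 ≡ 34^2 = 1156 ≡ 115
293^256 ≡ 115^2 = 13225 ≡ 39
334 = 256 + 64 + 8 + 4 + 2, so 293^334 ≡ 39·34·117·168·140 ≡ 268 (mod 347)
R · y^e mod p:
99^2 = 9801 ≡ 85
99^4 ≡ 85^2 = 7225 ≡ 285
99^8 ≡ 285^2 = 81225 ≡ 27
99^16 ≡ 27^2 = 729 ≡ 35
99^32 ≡ 35^2 = 1225 ≡ 184
99^64 ≡ 184^2 = 33856 ≡ 197
99^128 ≡ 197^2 = 38809 ≡ 292
99^256 ≡ 292^2 = 85264 ≡ 249
63·249 = 15687 ≡ 72 (mod 347)
268 ≠ 72; the check fails.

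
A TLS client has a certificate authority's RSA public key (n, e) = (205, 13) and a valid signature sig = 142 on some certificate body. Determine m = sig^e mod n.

Squares mod 205: sig^1≡142, sig^2≡74, sig^4≡146, sig^8≡201
13 = 8 + 4 + 1, so sig^13 ≡ 201·146·142 ≡ 97 (mod 205)

97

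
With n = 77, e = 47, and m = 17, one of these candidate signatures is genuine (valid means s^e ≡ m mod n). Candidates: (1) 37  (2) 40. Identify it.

2

Candidate 1: 37^2 = 1369 ≡ 60; 37^4 ≡ 60^2 = 3600 ≡ 58; 37^8 ≡ 58^2 = 3364 ≡ 53; 37^16 ≡ 53^2 = 2809 ≡ 37; 37^32 ≡ 37^2 = 1369 ≡ 60; 47 = 32 + 8 + 4 + 2 + 1, so 37^47 ≡ 60·53·58·60·37 ≡ 60 (mod 77)
Candidate 2: 40^2 = 1600 ≡ 60; 40^4 ≡ 60^2 = 3600 ≡ 58; 40^8 ≡ 58^2 = 3364 ≡ 53; 40^16 ≡ 53^2 = 2809 ≡ 37; 40^32 ≡ 37^2 = 1369 ≡ 60; 47 = 32 + 8 + 4 + 2 + 1, so 40^47 ≡ 60·53·58·60·40 ≡ 17 (mod 77)
  → matches m = 17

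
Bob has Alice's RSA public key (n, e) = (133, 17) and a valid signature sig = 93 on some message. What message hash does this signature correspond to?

Squares mod 133: sig^1≡93, sig^2≡4, sig^4≡16, sig^8≡123, sig^16≡100
17 = 16 + 1, so sig^17 ≡ 100·93 ≡ 123 (mod 133)

123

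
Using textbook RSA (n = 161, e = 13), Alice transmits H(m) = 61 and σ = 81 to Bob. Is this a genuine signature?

Squares mod 161: σ^1≡81, σ^2≡121, σ^4≡151, σ^8≡100
13 = 8 + 4 + 1, so σ^13 ≡ 100·151·81 ≡ 144 (mod 161)
The recovered value 144 does not match the digest 61.

forged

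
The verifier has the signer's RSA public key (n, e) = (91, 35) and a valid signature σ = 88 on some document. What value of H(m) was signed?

30

σ^2 ≡ 88^2 = 7744 ≡ 9
σ^4 ≡ 9^2 = 81
σ^8 ≡ 81^2 = 6561 ≡ 9
σ^16 ≡ 9^2 = 81
σ^32 ≡ 81^2 = 6561 ≡ 9
35 = 32 + 2 + 1, so σ^35 ≡ 9·9·88 ≡ 30 (mod 91)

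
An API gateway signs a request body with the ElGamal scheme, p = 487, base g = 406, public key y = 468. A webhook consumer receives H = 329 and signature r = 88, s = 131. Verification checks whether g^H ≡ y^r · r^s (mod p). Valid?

Left side g^H mod p:
Squares mod 487: 406^1≡406, 406^2≡230, 406^4≡304, 406^8≡373, 406^16≡334, 406^32≡33, 406^64≡115, 406^128≡76, 406^256≡419
329 = 256 + 64 + 8 + 1, so 406^329 ≡ 419·115·373·406 ≡ 45 (mod 487)
Right side y^r · r^s mod p:
Squares mod 487: 468^1≡468, 468^2≡361, 468^4≡292, 468^8≡39, 468^16≡60, 468^32≡191, 468^64≡443
88 = 64 + 16 + 8, so 468^88 ≡ 443·60·39 ≡ 284 (mod 487)
Squares mod 487: 88^1≡88, 88^2≡439, 88^4≡356, 88^8≡116, 88^16≡307, 88^32≡258, 88^64≡332, 88^128≡162
131 = 128 + 2 + 1, so 88^131 ≡ 162·439·88 ≡ 434 (mod 487)
284·434 = 123256 ≡ 45 (mod 487)
45 ≡ 45 (mod 487), so the signature is genuine.

yes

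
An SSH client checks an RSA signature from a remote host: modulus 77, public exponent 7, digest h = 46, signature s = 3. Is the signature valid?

invalid

Squares mod 77: s^1≡3, s^2≡9, s^4≡4
7 = 4 + 2 + 1, so s^7 ≡ 4·9·3 ≡ 31 (mod 77)
The recovered value 31 does not match the digest 46.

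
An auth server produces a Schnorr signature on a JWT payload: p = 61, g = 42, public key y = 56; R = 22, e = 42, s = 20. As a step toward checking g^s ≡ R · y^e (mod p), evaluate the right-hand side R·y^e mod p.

13

56^2 = 3136 ≡ 25
56^4 ≡ 25^2 = 625 ≡ 15
56^8 ≡ 15^2 = 225 ≡ 42
56^16 ≡ 42^2 = 1764 ≡ 56
56^32 ≡ 56^2 = 3136 ≡ 25
42 = 32 + 8 + 2, so 56^42 ≡ 25·42·25 ≡ 20 (mod 61)
R · y^e ≡ 22·20 = 440 ≡ 13 (mod 61)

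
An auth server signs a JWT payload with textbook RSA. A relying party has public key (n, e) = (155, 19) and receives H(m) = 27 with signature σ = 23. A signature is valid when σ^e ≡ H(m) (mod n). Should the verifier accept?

σ^2 ≡ 23^2 = 529 ≡ 64
σ^4 ≡ 64^2 = 4096 ≡ 66
σ^8 ≡ 66^2 = 4356 ≡ 16
σ^16 ≡ 16^2 = 256 ≡ 101
19 = 16 + 2 + 1, so σ^19 ≡ 101·64·23 ≡ 27 (mod 155)
σ^19 mod 155 = 27 matches H(m).

accept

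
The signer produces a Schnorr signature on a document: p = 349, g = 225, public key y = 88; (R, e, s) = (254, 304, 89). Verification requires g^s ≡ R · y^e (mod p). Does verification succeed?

passes

g^s mod p:
225^2 = 50625 ≡ 20
225^4 ≡ 20^2 = 400 ≡ 51
225^8 ≡ 51^2 = 2601 ≡ 158
225^16 ≡ 158^2 = 24964 ≡ 185
225^32 ≡ 185^2 = 34225 ≡ 23
225^64 ≡ 23^2 = 529 ≡ 180
89 = 64 + 16 + 8 + 1, so 225^89 ≡ 180·185·158·225 ≡ 20 (mod 349)
R · y^e mod p:
88^2 = 7744 ≡ 66
88^4 ≡ 66^2 = 4356 ≡ 168
88^8 ≡ 168^2 = 28224 ≡ 304
88^16 ≡ 304^2 = 92416 ≡ 280
88^32 ≡ 280^2 = 78400 ≡ 224
88^64 ≡ 224^2 = 50176 ≡ 269
88^128 ≡ 269^2 = 72361 ≡ 118
88^256 ≡ 118^2 = 13924 ≡ 313
304 = 256 + 32 + 16, so 88^304 ≡ 313·224·280 ≡ 110 (mod 349)
254·110 = 27940 ≡ 20 (mod 349)
20 ≡ 20 (mod 349); signature holds.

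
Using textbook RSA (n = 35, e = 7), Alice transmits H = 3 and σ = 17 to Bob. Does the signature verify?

verifies

σ^2 ≡ 17^2 = 289 ≡ 9
σ^4 ≡ 9^2 = 81 ≡ 11
7 = 4 + 2 + 1, so σ^7 ≡ 11·9·17 ≡ 3 (mod 35)
3 = H, so the signature checks out.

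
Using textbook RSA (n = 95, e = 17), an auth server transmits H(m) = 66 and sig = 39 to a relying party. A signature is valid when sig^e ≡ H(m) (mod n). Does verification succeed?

Squares mod 95: sig^1≡39, sig^2≡1, sig^4≡1, sig^8≡1, sig^16≡1
17 = 16 + 1, so sig^17 ≡ 1·39 ≡ 39 (mod 95)
The recovered value 39 does not match the digest 66.

fails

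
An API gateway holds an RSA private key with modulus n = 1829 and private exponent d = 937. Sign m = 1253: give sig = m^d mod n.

332

m^2 ≡ 1253^2 = 1570009 ≡ 727
m^4 ≡ 727^2 = 528529 ≡ 1777
m^8 ≡ 1777^2 = 3157729 ≡ 875
m^16 ≡ 875^2 = 765625 ≡ 1103
m^32 ≡ 1103^2 = 1216609 ≡ 324
m^64 ≡ 324^2 = 104976 ≡ 723
m^128 ≡ 723^2 = 522729 ≡ 1464
m^256 ≡ 1464^2 = 2143296 ≡ 1537
m^512 ≡ 1537^2 = 2362369 ≡ 1130
937 = 512 + 256 + 128 + 32 + 8 + 1, so m^937 ≡ 1130·1537·1464·324·875·1253 ≡ 332 (mod 1829)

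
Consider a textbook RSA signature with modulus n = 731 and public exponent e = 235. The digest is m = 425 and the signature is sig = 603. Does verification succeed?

fails

sig^2 ≡ 603^2 = 363609 ≡ 302
sig^4 ≡ 302^2 = 91204 ≡ 560
sig^8 ≡ 560^2 = 313600 ≡ 1
sig^16 ≡ 1^2 = 1
sig^32 ≡ 1^2 = 1
sig^64 ≡ 1^2 = 1
sig^128 ≡ 1^2 = 1
235 = 128 + 64 + 32 + 8 + 2 + 1, so sig^235 ≡ 1·1·1·1·302·603 ≡ 87 (mod 731)
87 ≠ 425, so verification fails.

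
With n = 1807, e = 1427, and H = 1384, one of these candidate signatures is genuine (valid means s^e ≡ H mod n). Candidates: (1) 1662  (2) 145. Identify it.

1

Candidate 1: 1662^2 = 2762244 ≡ 1148; 1662^4 ≡ 1148^2 = 1317904 ≡ 601; 1662^8 ≡ 601^2 = 361201 ≡ 1608; 1662^16 ≡ 1608^2 = 2585664 ≡ 1654; 1662^32 ≡ 1654^2 = 2735716 ≡ 1725; 1662^64 ≡ 1725^2 = 2975625 ≡ 1303; 1662^128 ≡ 1303^2 = 1697809 ≡ 1036; 1662^256 ≡ 1036^2 = 1073296 ≡ 1745; 1662^512 ≡ 1745^2 = 3045025 ≡ 230; 1662^1024 ≡ 230^2 = 52900 ≡ 497; 1427 = 1024 + 256 + 128 + 16 + 2 + 1, so 1662^1427 ≡ 497·1745·1036·1654·1148·1662 ≡ 1384 (mod 1807)
  → matches H = 1384
Candidate 2: 145^2 = 21025 ≡ 1148; 145^4 ≡ 1148^2 = 1317904 ≡ 601; 145^8 ≡ 601^2 = 361201 ≡ 1608; 145^16 ≡ 1608^2 = 2585664 ≡ 1654; 145^32 ≡ 1654^2 = 2735716 ≡ 1725; 145^64 ≡ 1725^2 = 2975625 ≡ 1303; 145^128 ≡ 1303^2 = 1697809 ≡ 1036; 145^256 ≡ 1036^2 = 1073296 ≡ 1745; 145^512 ≡ 1745^2 = 3045025 ≡ 230; 145^1024 ≡ 230^2 = 52900 ≡ 497; 1427 = 1024 + 256 + 128 + 16 + 2 + 1, so 145^1427 ≡ 497·1745·1036·1654·1148·145 ≡ 423 (mod 1807)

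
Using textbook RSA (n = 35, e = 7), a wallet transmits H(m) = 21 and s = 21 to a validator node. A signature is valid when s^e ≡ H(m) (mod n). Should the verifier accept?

accept

s^2 ≡ 21^2 = 441 ≡ 21
s^4 ≡ 21^2 = 441 ≡ 21
7 = 4 + 2 + 1, so s^7 ≡ 21·21·21 ≡ 21 (mod 35)
Since 21 equals the digest 21, verification succeeds.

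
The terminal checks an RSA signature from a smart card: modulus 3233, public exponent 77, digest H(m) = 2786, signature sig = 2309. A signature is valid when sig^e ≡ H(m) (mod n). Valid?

sig^2 ≡ 2309^2 = 5331481 ≡ 264
sig^4 ≡ 264^2 = 69696 ≡ 1803
sig^8 ≡ 1803^2 = 3250809 ≡ 1644
sig^16 ≡ 1644^2 = 2702736 ≡ 3181
sig^32 ≡ 3181^2 = 10118761 ≡ 2704
sig^64 ≡ 2704^2 = 7311616 ≡ 1803
77 = 64 + 8 + 4 + 1, so sig^77 ≡ 1803·1644·1803·2309 ≡ 2786 (mod 3233)
2786 = H(m), so the signature checks out.

yes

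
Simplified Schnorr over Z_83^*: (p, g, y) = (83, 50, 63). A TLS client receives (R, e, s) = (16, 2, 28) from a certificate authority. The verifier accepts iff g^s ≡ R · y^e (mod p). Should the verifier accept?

reject

g^s mod p:
Squares mod 83: 50^1≡50, 50^2≡10, 50^4≡17, 50^8≡40, 50^16≡23
28 = 16 + 8 + 4, so 50^28 ≡ 23·40·17 ≡ 36 (mod 83)
R · y^e mod p:
Squares mod 83: 63^1≡63, 63^2≡68
63^2 ≡ 68 (mod 83)
16·68 = 1088 ≡ 9 (mod 83)
36 ≠ 9; the check fails.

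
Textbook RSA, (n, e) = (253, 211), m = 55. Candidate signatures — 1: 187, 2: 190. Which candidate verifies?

Candidate 1: 187^2 = 34969 ≡ 55; 187^4 ≡ 55^2 = 3025 ≡ 242; 187^8 ≡ 242^2 = 58564 ≡ 121; 187^16 ≡ 121^2 = 14641 ≡ 220; 187^32 ≡ 220^2 = 48400 ≡ 77; 187^64 ≡ 77^2 = 5929 ≡ 110; 187^128 ≡ 110^2 = 12100 ≡ 209; 211 = 128 + 64 + 16 + 2 + 1, so 187^211 ≡ 209·110·220·55·187 ≡ 55 (mod 253)
  → matches m = 55
Candidate 2: 190^2 = 36100 ≡ 174; 190^4 ≡ 174^2 = 30276 ≡ 169; 190^8 ≡ 169^2 = 28561 ≡ 225; 190^16 ≡ 225^2 = 50625 ≡ 25; 190^32 ≡ 25^2 = 625 ≡ 119; 190^64 ≡ 119^2 = 14161 ≡ 246; 190^128 ≡ 246^2 = 60516 ≡ 49; 211 = 128 + 64 + 16 + 2 + 1, so 190^211 ≡ 49·246·25·174·190 ≡ 36 (mod 253)

1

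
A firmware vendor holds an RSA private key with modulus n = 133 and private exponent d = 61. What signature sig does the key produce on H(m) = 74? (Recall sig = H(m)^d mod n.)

81

(H(m))^2 ≡ 74^2 = 5476 ≡ 23
(H(m))^4 ≡ 23^2 = 529 ≡ 130
(H(m))^8 ≡ 130^2 = 16900 ≡ 9
(H(m))^16 ≡ 9^2 = 81
(H(m))^32 ≡ 81^2 = 6561 ≡ 44
61 = 32 + 16 + 8 + 4 + 1, so (H(m))^61 ≡ 44·81·9·130·74 ≡ 81 (mod 133)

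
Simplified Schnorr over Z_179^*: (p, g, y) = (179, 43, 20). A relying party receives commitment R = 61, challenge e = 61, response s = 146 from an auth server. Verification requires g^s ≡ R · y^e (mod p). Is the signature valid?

invalid

g^s mod p:
Squares mod 179: 43^1≡43, 43^2≡59, 43^4≡80, 43^8≡135, 43^16≡146, 43^32≡15, 43^64≡46, 43^128≡147
146 = 128 + 16 + 2, so 43^146 ≡ 147·146·59 ≡ 12 (mod 179)
R · y^e mod p:
Squares mod 179: 20^1≡20, 20^2≡42, 20^4≡153, 20^8≡139, 20^16≡168, 20^32≡121
61 = 32 + 16 + 8 + 4 + 1, so 20^61 ≡ 121·168·139·153·20 ≡ 56 (mod 179)
61·56 = 3416 ≡ 15 (mod 179)
12 ≠ 15; the check fails.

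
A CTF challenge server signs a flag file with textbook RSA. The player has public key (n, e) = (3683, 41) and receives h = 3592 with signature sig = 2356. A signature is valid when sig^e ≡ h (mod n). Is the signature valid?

sig^2 ≡ 2356^2 = 5550736 ≡ 455
sig^4 ≡ 455^2 = 207025 ≡ 777
sig^8 ≡ 777^2 = 603729 ≡ 3400
sig^16 ≡ 3400^2 = 11560000 ≡ 2746
sig^32 ≡ 2746^2 = 7540516 ≡ 1415
41 = 32 + 8 + 1, so sig^41 ≡ 1415·3400·2356 ≡ 3592 (mod 3683)
sig^41 mod 3683 = 3592 matches h.

valid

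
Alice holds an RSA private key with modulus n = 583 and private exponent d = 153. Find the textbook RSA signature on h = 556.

h^2 ≡ 556^2 = 309136 ≡ 146
h^4 ≡ 146^2 = 21316 ≡ 328
h^8 ≡ 328^2 = 107584 ≡ 312
h^16 ≡ 312^2 = 97344 ≡ 566
h^32 ≡ 566^2 = 320356 ≡ 289
h^64 ≡ 289^2 = 83521 ≡ 152
h^128 ≡ 152^2 = 23104 ≡ 367
153 = 128 + 16 + 8 + 1, so h^153 ≡ 367·566·312·556 ≡ 469 (mod 583)

469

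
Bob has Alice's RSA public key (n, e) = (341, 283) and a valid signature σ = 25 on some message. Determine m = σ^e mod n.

335

Squares mod 341: σ^1≡25, σ^2≡284, σ^4≡180, σ^8≡5, σ^16≡25, σ^32≡284, σ^64≡180, σ^128≡5, σ^256≡25
283 = 256 + 16 + 8 + 2 + 1, so σ^283 ≡ 25·25·5·284·25 ≡ 335 (mod 341)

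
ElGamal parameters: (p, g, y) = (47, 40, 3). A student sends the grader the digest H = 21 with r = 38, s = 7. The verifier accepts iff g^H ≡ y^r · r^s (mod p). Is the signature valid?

valid

Left side g^H mod p:
40^2 = 1600 ≡ 2
40^4 ≡ 2^2 = 4
40^8 ≡ 4^2 = 16
40^16 ≡ 16^2 = 256 ≡ 21
21 = 16 + 4 + 1, so 40^21 ≡ 21·4·40 ≡ 23 (mod 47)
Right side y^r · r^s mod p:
3^2 = 9
3^4 ≡ 9^2 = 81 ≡ 34
3^8 ≡ 34^2 = 1156 ≡ 28
3^16 ≡ 28^2 = 784 ≡ 32
3^32 ≡ 32^2 = 1024 ≡ 37
38 = 32 + 4 + 2, so 3^38 ≡ 37·34·9 ≡ 42 (mod 47)
38^2 = 1444 ≡ 34
38^4 ≡ 34^2 = 1156 ≡ 28
7 = 4 + 2 + 1, so 38^7 ≡ 28·34·38 ≡ 33 (mod 47)
42·33 = 1386 ≡ 23 (mod 47)
23 ≡ 23 (mod 47), so the signature is genuine.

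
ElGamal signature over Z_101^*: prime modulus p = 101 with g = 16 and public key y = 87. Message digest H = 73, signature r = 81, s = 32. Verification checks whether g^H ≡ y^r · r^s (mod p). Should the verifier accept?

accept

Left side g^H mod p:
Squares mod 101: 16^1≡16, 16^2≡54, 16^4≡88, 16^8≡68, 16^16≡79, 16^32≡80, 16^64≡37
73 = 64 + 8 + 1, so 16^73 ≡ 37·68·16 ≡ 58 (mod 101)
Right side y^r · r^s mod p:
Squares mod 101: 87^1≡87, 87^2≡95, 87^4≡36, 87^8≡84, 87^16≡87, 87^32≡95, 87^64≡36
81 = 64 + 16 + 1, so 87^81 ≡ 36·87·87 ≡ 87 (mod 101)
Squares mod 101: 81^1≡81, 81^2≡97, 81^4≡16, 81^8≡54, 81^16≡88, 81^32≡68
81^32 ≡ 68 (mod 101)
87·68 = 5916 ≡ 58 (mod 101)
58 ≡ 58 (mod 101), so the signature is genuine.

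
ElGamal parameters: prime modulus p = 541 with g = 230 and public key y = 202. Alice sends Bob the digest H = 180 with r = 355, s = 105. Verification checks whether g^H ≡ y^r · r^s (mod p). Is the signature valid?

invalid

Left side g^H mod p:
230^2 = 52900 ≡ 423
230^4 ≡ 423^2 = 178929 ≡ 399
230^8 ≡ 399^2 = 159201 ≡ 147
230^16 ≡ 147^2 = 21609 ≡ 510
230^32 ≡ 510^2 = 260100 ≡ 420
230^64 ≡ 420^2 = 176400 ≡ 34
230^128 ≡ 34^2 = 1156 ≡ 74
180 = 128 + 32 + 16 + 4, so 230^180 ≡ 74·420·510·399 ≡ 129 (mod 541)
Right side y^r · r^s mod p:
202^2 = 40804 ≡ 229
202^4 ≡ 229^2 = 52441 ≡ 505
202^8 ≡ 505^2 = 255025 ≡ 214
202^16 ≡ 214^2 = 45796 ≡ 352
202^32 ≡ 352^2 = 123904 ≡ 15
202^64 ≡ 15^2 = 225
202^128 ≡ 225^2 = 50625 ≡ 312
202^256 ≡ 312^2 = 97344 ≡ 505
355 = 256 + 64 + 32 + 2 + 1, so 202^355 ≡ 505·225·15·229·202 ≡ 292 (mod 541)
355^2 = 126025 ≡ 513
355^4 ≡ 513^2 = 263169 ≡ 243
355^8 ≡ 243^2 = 59049 ≡ 80
355^16 ≡ 80^2 = 6400 ≡ 449
355^32 ≡ 449^2 = 201601 ≡ 349
355^64 ≡ 349^2 = 121801 ≡ 76
105 = 64 + 32 + 8 + 1, so 355^105 ≡ 76·349·80·355 ≡ 233 (mod 541)
292·233 = 68036 ≡ 411 (mod 541)
129 ≠ 411, so verification fails.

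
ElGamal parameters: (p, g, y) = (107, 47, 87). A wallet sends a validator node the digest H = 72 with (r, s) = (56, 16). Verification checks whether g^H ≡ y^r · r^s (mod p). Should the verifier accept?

Left side g^H mod p:
47^2 = 2209 ≡ 69
47^4 ≡ 69^2 = 4761 ≡ 53
47^8 ≡ 53^2 = 2809 ≡ 27
47^16 ≡ 27^2 = 729 ≡ 87
47^32 ≡ 87^2 = 7569 ≡ 79
47^64 ≡ 79^2 = 6241 ≡ 35
72 = 64 + 8, so 47^72 ≡ 35·27 ≡ 89 (mod 107)
Right side y^r · r^s mod p:
87^2 = 7569 ≡ 79
87^4 ≡ 79^2 = 6241 ≡ 35
87^8 ≡ 35^2 = 1225 ≡ 48
87^16 ≡ 48^2 = 2304 ≡ 57
87^32 ≡ 57^2 = 3249 ≡ 39
56 = 32 + 16 + 8, so 87^56 ≡ 39·57·48 ≡ 25 (mod 107)
56^2 = 3136 ≡ 33
56^4 ≡ 33^2 = 1089 ≡ 19
56^8 ≡ 19^2 = 361 ≡ 40
56^16 ≡ 40^2 = 1600 ≡ 102
25·102 = 2550 ≡ 89 (mod 107)
89 ≡ 89 (mod 107), so the signature is genuine.

accept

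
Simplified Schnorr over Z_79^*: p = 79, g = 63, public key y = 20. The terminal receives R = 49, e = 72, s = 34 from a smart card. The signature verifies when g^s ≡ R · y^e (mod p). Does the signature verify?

g^s mod p:
63^2 = 3969 ≡ 19
63^4 ≡ 19^2 = 361 ≡ 45
63^8 ≡ 45^2 = 2025 ≡ 50
63^16 ≡ 50^2 = 2500 ≡ 51
63^32 ≡ 51^2 = 2601 ≡ 73
34 = 32 + 2, so 63^34 ≡ 73·19 ≡ 44 (mod 79)
R · y^e mod p:
20^2 = 400 ≡ 5
20^4 ≡ 5^2 = 25
20^8 ≡ 25^2 = 625 ≡ 72
20^16 ≡ 72^2 = 5184 ≡ 49
20^32 ≡ 49^2 = 2401 ≡ 31
20^64 ≡ 31^2 = 961 ≡ 13
72 = 64 + 8, so 20^72 ≡ 13·72 ≡ 67 (mod 79)
49·67 = 3283 ≡ 44 (mod 79)
44 ≡ 44 (mod 79); signature holds.

verifies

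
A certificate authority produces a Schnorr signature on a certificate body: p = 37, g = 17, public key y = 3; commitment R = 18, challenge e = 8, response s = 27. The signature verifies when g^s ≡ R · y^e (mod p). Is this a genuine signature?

g^s mod p:
17^2 = 289 ≡ 30
17^4 ≡ 30^2 = 900 ≡ 12
17^8 ≡ 12^2 = 144 ≡ 33
17^16 ≡ 33^2 = 1089 ≡ 16
27 = 16 + 8 + 2 + 1, so 17^27 ≡ 16·33·30·17 ≡ 31 (mod 37)
R · y^e mod p:
3^2 = 9
3^4 ≡ 9^2 = 81 ≡ 7
3^8 ≡ 7^2 = 49 ≡ 12
18·12 = 216 ≡ 31 (mod 37)
31 ≡ 31 (mod 37); signature holds.

genuine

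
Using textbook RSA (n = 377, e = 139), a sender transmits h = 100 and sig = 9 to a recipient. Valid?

yes

sig^139 mod 377 = 100
Since 100 equals the digest 100, verification succeeds.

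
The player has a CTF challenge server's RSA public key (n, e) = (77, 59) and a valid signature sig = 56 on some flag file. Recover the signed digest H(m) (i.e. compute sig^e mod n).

56

sig^2 ≡ 56^2 = 3136 ≡ 56
sig^4 ≡ 56^2 = 3136 ≡ 56
sig^8 ≡ 56^2 = 3136 ≡ 56
sig^16 ≡ 56^2 = 3136 ≡ 56
sig^32 ≡ 56^2 = 3136 ≡ 56
59 = 32 + 16 + 8 + 2 + 1, so sig^59 ≡ 56·56·56·56·56 ≡ 56 (mod 77)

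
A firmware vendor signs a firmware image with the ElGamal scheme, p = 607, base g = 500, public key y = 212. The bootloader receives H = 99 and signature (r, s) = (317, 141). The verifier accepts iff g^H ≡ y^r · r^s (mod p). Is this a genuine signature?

Left side g^H mod p:
500^99 mod 607 = 525
Right side y^r · r^s mod p:
212^317 mod 607 = 137
317^141 mod 607 = 213
137·213 = 29181 ≡ 45 (mod 607)
525 ≠ 45, so verification fails.

forged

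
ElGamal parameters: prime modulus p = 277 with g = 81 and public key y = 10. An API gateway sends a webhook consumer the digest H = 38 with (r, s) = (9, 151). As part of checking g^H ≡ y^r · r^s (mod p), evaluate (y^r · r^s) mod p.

10

10^2 = 100
10^4 ≡ 100^2 = 10000 ≡ 28
10^8 ≡ 28^2 = 784 ≡ 230
9 = 8 + 1, so 10^9 ≡ 230·10 ≡ 84 (mod 277)
9^2 = 81
9^4 ≡ 81^2 = 6561 ≡ 190
9^8 ≡ 190^2 = 36100 ≡ 90
9^16 ≡ 90^2 = 8100 ≡ 67
9^32 ≡ 67^2 = 4489 ≡ 57
9^64 ≡ 57^2 = 3249 ≡ 202
9^128 ≡ 202^2 = 40804 ≡ 85
151 = 128 + 16 + 4 + 2 + 1, so 9^151 ≡ 85·67·190·81·9 ≡ 165 (mod 277)
y^r · r^s ≡ 84·165 = 13860 ≡ 10 (mod 277)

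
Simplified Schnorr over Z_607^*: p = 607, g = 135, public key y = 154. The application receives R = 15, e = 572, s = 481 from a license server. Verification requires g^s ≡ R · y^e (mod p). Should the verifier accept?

accept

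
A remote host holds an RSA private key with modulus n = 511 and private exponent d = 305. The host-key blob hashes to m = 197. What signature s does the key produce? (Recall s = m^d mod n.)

197

Squares mod 511: m^1≡197, m^2≡484, m^4≡218, m^8≡1, m^16≡1, m^32≡1, m^64≡1, m^128≡1, m^256≡1
305 = 256 + 32 + 16 + 1, so m^305 ≡ 1·1·1·197 ≡ 197 (mod 511)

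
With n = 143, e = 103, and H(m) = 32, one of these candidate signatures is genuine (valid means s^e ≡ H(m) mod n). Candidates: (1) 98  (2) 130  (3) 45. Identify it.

Candidate 1: 98^103 mod 143 = 32
  → matches H(m) = 32
Candidate 2: 130^103 mod 143 = 91
Candidate 3: 45^103 mod 143 = 111

1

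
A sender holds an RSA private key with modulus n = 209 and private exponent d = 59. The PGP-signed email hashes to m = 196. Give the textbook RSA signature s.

5

Squares mod 209: m^1≡196, m^2≡169, m^4≡137, m^8≡168, m^16≡9, m^32≡81
59 = 32 + 16 + 8 + 2 + 1, so m^59 ≡ 81·9·168·169·196 ≡ 5 (mod 209)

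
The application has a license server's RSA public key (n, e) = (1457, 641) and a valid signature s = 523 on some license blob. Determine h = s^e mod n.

89

s^2 ≡ 523^2 = 273529 ≡ 1070
s^4 ≡ 1070^2 = 1144900 ≡ 1155
s^8 ≡ 1155^2 = 1334025 ≡ 870
s^16 ≡ 870^2 = 756900 ≡ 717
s^32 ≡ 717^2 = 514089 ≡ 1225
s^64 ≡ 1225^2 = 1500625 ≡ 1372
s^128 ≡ 1372^2 = 1882384 ≡ 1397
s^256 ≡ 1397^2 = 1951609 ≡ 686
s^512 ≡ 686^2 = 470596 ≡ 1442
641 = 512 + 128 + 1, so s^641 ≡ 1442·1397·523 ≡ 89 (mod 1457)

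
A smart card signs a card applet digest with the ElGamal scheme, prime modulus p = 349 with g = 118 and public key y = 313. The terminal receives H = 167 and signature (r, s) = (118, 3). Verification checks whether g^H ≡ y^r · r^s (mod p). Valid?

Left side g^H mod p:
Squares mod 349: 118^1≡118, 118^2≡313, 118^4≡249, 118^8≡228, 118^16≡332, 118^32≡289, 118^64≡110, 118^128≡234
167 = 128 + 32 + 4 + 2 + 1, so 118^167 ≡ 234·289·249·313·118 ≡ 224 (mod 349)
Right side y^r · r^s mod p:
Squares mod 349: 313^1≡313, 313^2≡249, 313^4≡228, 313^8≡332, 313^16≡289, 313^32≡110, 313^64≡234
118 = 64 + 32 + 16 + 4 + 2, so 313^118 ≡ 234·110·289·228·249 ≡ 249 (mod 349)
Squares mod 349: 118^1≡118, 118^2≡313
3 = 2 + 1, so 118^3 ≡ 313·118 ≡ 289 (mod 349)
249·289 = 71961 ≡ 67 (mod 349)
224 ≠ 67, so verification fails.

no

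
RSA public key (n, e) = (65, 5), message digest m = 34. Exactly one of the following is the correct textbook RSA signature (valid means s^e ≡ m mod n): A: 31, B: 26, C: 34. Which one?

Candidate A: Squares mod 65: 31^1≡31, 31^2≡51, 31^4≡1; 5 = 4 + 1, so 31^5 ≡ 1·31 ≡ 31 (mod 65)
Candidate B: Squares mod 65: 26^1≡26, 26^2≡26, 26^4≡26; 5 = 4 + 1, so 26^5 ≡ 26·26 ≡ 26 (mod 65)
Candidate C: Squares mod 65: 34^1≡34, 34^2≡51, 34^4≡1; 5 = 4 + 1, so 34^5 ≡ 1·34 ≡ 34 (mod 65)
  → matches m = 34

C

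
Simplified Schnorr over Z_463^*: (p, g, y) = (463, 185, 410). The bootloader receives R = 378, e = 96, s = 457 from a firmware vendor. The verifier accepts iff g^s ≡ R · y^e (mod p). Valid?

yes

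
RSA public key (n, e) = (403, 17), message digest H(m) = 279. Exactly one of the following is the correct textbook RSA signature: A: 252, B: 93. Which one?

B

Candidate A: Squares mod 403: 252^1≡252, 252^2≡233, 252^4≡287, 252^8≡157, 252^16≡66; 17 = 16 + 1, so 252^17 ≡ 66·252 ≡ 109 (mod 403)
Candidate B: Squares mod 403: 93^1≡93, 93^2≡186, 93^4≡341, 93^8≡217, 93^16≡341; 17 = 16 + 1, so 93^17 ≡ 341·93 ≡ 279 (mod 403)
  → matches H(m) = 279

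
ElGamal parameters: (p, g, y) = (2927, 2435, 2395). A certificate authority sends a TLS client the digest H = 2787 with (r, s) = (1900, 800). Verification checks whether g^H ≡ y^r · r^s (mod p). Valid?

no

Left side g^H mod p:
2435^2 = 5929225 ≡ 2050
2435^4 ≡ 2050^2 = 4202500 ≡ 2255
2435^8 ≡ 2255^2 = 5085025 ≡ 826
2435^16 ≡ 826^2 = 682276 ≡ 285
2435^32 ≡ 285^2 = 81225 ≡ 2196
2435^64 ≡ 2196^2 = 4822416 ≡ 1647
2435^128 ≡ 1647^2 = 2712609 ≡ 2207
2435^256 ≡ 2207^2 = 4870849 ≡ 321
2435^512 ≡ 321^2 = 103041 ≡ 596
2435^1024 ≡ 596^2 = 355216 ≡ 1049
2435^2048 ≡ 1049^2 = 1100401 ≡ 2776
2787 = 2048 + 512 + 128 + 64 + 32 + 2 + 1, so 2435^2787 ≡ 2776·596·2207·1647·2196·2050·2435 ≡ 1124 (mod 2927)
Right side y^r · r^s mod p:
2395^2 = 5736025 ≡ 2032
2395^4 ≡ 2032^2 = 4129024 ≡ 1954
2395^8 ≡ 1954^2 = 3818116 ≡ 1308
2395^16 ≡ 1308^2 = 1710864 ≡ 1496
2395^32 ≡ 1496^2 = 2238016 ≡ 1788
2395^64 ≡ 1788^2 = 3196944 ≡ 660
2395^128 ≡ 660^2 = 435600 ≡ 2404
2395^256 ≡ 2404^2 = 5779216 ≡ 1318
2395^512 ≡ 1318^2 = 1737124 ≡ 1413
2395^1024 ≡ 1413^2 = 1996569 ≡ 355
1900 = 1024 + 512 + 256 + 64 + 32 + 8 + 4, so 2395^1900 ≡ 355·1413·1318·660·1788·1308·1954 ≡ 2756 (mod 2927)
1900^2 = 3610000 ≡ 1009
1900^4 ≡ 1009^2 = 1018081 ≡ 2412
1900^8 ≡ 2412^2 = 5817744 ≡ 1795
1900^16 ≡ 1795^2 = 3222025 ≡ 2325
1900^32 ≡ 2325^2 = 5405625 ≡ 2383
1900^64 ≡ 2383^2 = 5678689 ≡ 309
1900^128 ≡ 309^2 = 95481 ≡ 1817
1900^256 ≡ 1817^2 = 3301489 ≡ 2760
1900^512 ≡ 2760^2 = 7617600 ≡ 1546
800 = 512 + 256 + 32, so 1900^800 ≡ 1546·2760·2383 ≡ 1840 (mod 2927)
2756·1840 = 5071040 ≡ 1476 (mod 2927)
1124 ≠ 1476, so verification fails.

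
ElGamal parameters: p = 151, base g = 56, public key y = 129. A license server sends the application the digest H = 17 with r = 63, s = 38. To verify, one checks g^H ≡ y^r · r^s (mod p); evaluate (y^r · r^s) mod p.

102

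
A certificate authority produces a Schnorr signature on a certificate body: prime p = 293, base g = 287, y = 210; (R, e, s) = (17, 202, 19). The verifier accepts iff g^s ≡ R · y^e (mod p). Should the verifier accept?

g^s mod p:
287^2 = 82369 ≡ 36
287^4 ≡ 36^2 = 1296 ≡ 124
287^8 ≡ 124^2 = 15376 ≡ 140
287^16 ≡ 140^2 = 19600 ≡ 262
19 = 16 + 2 + 1, so 287^19 ≡ 262·36·287 ≡ 250 (mod 293)
R · y^e mod p:
210^2 = 44100 ≡ 150
210^4 ≡ 150^2 = 22500 ≡ 232
210^8 ≡ 232^2 = 53824 ≡ 205
210^16 ≡ 205^2 = 42025 ≡ 126
210^32 ≡ 126^2 = 15876 ≡ 54
210^64 ≡ 54^2 = 2916 ≡ 279
210^128 ≡ 279^2 = 77841 ≡ 196
202 = 128 + 64 + 8 + 2, so 210^202 ≡ 196·279·205·150 ≡ 140 (mod 293)
17·140 = 2380 ≡ 36 (mod 293)
250 ≠ 36; the check fails.

reject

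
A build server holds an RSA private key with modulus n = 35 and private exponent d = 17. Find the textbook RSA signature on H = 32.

2

Squares mod 35: H^1≡32, H^2≡9, H^4≡11, H^8≡16, H^16≡11
17 = 16 + 1, so H^17 ≡ 11·32 ≡ 2 (mod 35)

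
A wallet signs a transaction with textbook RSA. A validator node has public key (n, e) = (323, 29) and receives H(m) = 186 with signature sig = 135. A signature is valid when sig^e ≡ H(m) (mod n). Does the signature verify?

verifies

sig^2 ≡ 135^2 = 18225 ≡ 137
sig^4 ≡ 137^2 = 18769 ≡ 35
sig^8 ≡ 35^2 = 1225 ≡ 256
sig^16 ≡ 256^2 = 65536 ≡ 290
29 = 16 + 8 + 4 + 1, so sig^29 ≡ 290·256·35·135 ≡ 186 (mod 323)
186 = H(m), so the signature checks out.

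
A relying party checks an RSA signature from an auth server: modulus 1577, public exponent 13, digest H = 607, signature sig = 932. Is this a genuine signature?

sig^2 ≡ 932^2 = 868624 ≡ 1274
sig^4 ≡ 1274^2 = 1623076 ≡ 343
sig^8 ≡ 343^2 = 117649 ≡ 951
13 = 8 + 4 + 1, so sig^13 ≡ 951·343·932 ≡ 970 (mod 1577)
970 ≠ 607, so verification fails.

forged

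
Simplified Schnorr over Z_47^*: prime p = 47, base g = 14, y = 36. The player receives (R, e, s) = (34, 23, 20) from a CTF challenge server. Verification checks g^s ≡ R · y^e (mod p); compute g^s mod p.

14^2 = 196 ≡ 8
14^4 ≡ 8^2 = 64 ≡ 17
14^8 ≡ 17^2 = 289 ≡ 7
14^16 ≡ 7^2 = 49 ≡ 2
20 = 16 + 4, so 14^20 ≡ 2·17 ≡ 34 (mod 47)

34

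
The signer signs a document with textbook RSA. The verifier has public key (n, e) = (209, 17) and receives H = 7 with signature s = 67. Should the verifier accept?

Squares mod 209: s^1≡67, s^2≡100, s^4≡177, s^8≡188, s^16≡23
17 = 16 + 1, so s^17 ≡ 23·67 ≡ 78 (mod 209)
s^17 mod 209 = 78, but H = 7.

reject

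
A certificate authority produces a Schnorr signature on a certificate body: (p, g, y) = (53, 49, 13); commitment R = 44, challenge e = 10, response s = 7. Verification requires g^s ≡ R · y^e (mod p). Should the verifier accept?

g^s mod p:
Squares mod 53: 49^1≡49, 49^2≡16, 49^4≡44
7 = 4 + 2 + 1, so 49^7 ≡ 44·16·49 ≡ 46 (mod 53)
R · y^e mod p:
Squares mod 53: 13^1≡13, 13^2≡10, 13^4≡47, 13^8≡36
10 = 8 + 2, so 13^10 ≡ 36·10 ≡ 42 (mod 53)
44·42 = 1848 ≡ 46 (mod 53)
46 ≡ 46 (mod 53); signature holds.

accept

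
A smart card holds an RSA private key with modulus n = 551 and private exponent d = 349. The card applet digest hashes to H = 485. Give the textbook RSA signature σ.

Squares mod 551: H^1≡485, H^2≡499, H^4≡500, H^8≡397, H^16≡23, H^32≡529, H^64≡484, H^128≡81, H^256≡500
349 = 256 + 64 + 16 + 8 + 4 + 1, so H^349 ≡ 500·484·23·397·500·485 ≡ 243 (mod 551)

243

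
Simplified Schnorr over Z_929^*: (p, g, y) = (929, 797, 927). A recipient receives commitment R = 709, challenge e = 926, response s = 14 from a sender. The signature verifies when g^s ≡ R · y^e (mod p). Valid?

g^s mod p:
797^2 = 635209 ≡ 702
797^4 ≡ 702^2 = 492804 ≡ 434
797^8 ≡ 434^2 = 188356 ≡ 698
14 = 8 + 4 + 2, so 797^14 ≡ 698·434·702 ≡ 874 (mod 929)
R · y^e mod p:
927^2 = 859329 ≡ 4
927^4 ≡ 4^2 = 16
927^8 ≡ 16^2 = 256
927^16 ≡ 256^2 = 65536 ≡ 506
927^32 ≡ 506^2 = 256036 ≡ 561
927^64 ≡ 561^2 = 314721 ≡ 719
927^128 ≡ 719^2 = 516961 ≡ 437
927^256 ≡ 437^2 = 190969 ≡ 524
927^512 ≡ 524^2 = 274576 ≡ 521
926 = 512 + 256 + 128 + 16 + 8 + 4 + 2, so 927^926 ≡ 521·524·437·506·256·16·4 ≡ 697 (mod 929)
709·697 = 494173 ≡ 874 (mod 929)
874 ≡ 874 (mod 929); signature holds.

yes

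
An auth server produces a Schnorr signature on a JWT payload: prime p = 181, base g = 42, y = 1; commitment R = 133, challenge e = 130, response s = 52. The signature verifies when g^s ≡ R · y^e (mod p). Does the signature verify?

does not verify

g^s mod p:
42^52 mod 181 = 135
R · y^e mod p:
1^130 mod 181 = 1
133·1 = 133 ≡ 133 (mod 181)
135 ≠ 133; the check fails.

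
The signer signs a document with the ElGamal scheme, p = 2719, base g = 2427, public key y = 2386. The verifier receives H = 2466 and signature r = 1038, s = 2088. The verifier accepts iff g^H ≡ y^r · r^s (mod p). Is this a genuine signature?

genuine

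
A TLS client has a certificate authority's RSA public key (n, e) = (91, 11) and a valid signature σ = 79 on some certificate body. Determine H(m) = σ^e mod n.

53

σ^2 ≡ 79^2 = 6241 ≡ 53
σ^4 ≡ 53^2 = 2809 ≡ 79
σ^8 ≡ 79^2 = 6241 ≡ 53
11 = 8 + 2 + 1, so σ^11 ≡ 53·53·79 ≡ 53 (mod 91)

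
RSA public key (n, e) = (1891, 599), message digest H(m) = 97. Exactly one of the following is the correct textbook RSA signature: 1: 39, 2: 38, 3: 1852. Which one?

1

Candidate 1: 39^599 mod 1891 = 97
  → matches H(m) = 97
Candidate 2: 38^599 mod 1891 = 846
Candidate 3: 1852^599 mod 1891 = 1794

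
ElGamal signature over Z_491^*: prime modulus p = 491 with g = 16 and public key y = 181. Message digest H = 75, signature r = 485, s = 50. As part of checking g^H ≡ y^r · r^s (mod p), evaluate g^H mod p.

Squares mod 491: 16^1≡16, 16^2≡256, 16^4≡233, 16^8≡279, 16^16≡263, 16^32≡429, 16^64≡407
75 = 64 + 8 + 2 + 1, so 16^75 ≡ 407·279·256·16 ≡ 81 (mod 491)

81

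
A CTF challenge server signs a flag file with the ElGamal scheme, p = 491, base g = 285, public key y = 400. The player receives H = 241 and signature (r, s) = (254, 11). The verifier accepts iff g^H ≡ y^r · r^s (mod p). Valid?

Left side g^H mod p:
285^241 mod 491 = 431
Right side y^r · r^s mod p:
400^254 mod 491 = 197
254^11 mod 491 = 391
197·391 = 77027 ≡ 431 (mod 491)
431 ≡ 431 (mod 491), so the signature is genuine.

yes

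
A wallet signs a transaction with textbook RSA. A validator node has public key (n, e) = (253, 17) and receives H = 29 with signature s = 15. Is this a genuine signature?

s^2 ≡ 15^2 = 225
s^4 ≡ 225^2 = 50625 ≡ 25
s^8 ≡ 25^2 = 625 ≡ 119
s^16 ≡ 119^2 = 14161 ≡ 246
17 = 16 + 1, so s^17 ≡ 246·15 ≡ 148 (mod 253)
148 ≠ 29, so verification fails.

forged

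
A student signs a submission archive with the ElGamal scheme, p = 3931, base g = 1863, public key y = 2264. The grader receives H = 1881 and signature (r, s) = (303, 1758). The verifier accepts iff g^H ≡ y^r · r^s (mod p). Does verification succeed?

Left side g^H mod p:
1863^2 = 3470769 ≡ 3627
1863^4 ≡ 3627^2 = 13155129 ≡ 2003
1863^8 ≡ 2003^2 = 4012009 ≡ 2389
1863^16 ≡ 2389^2 = 5707321 ≡ 3440
1863^32 ≡ 3440^2 = 11833600 ≡ 1290
1863^64 ≡ 1290^2 = 1664100 ≡ 1287
1863^128 ≡ 1287^2 = 1656369 ≡ 1418
1863^256 ≡ 1418^2 = 2010724 ≡ 1983
1863^512 ≡ 1983^2 = 3932289 ≡ 1289
1863^1024 ≡ 1289^2 = 1661521 ≡ 2639
1881 = 1024 + 512 + 256 + 64 + 16 + 8 + 1, so 1863^1881 ≡ 2639·1289·1983·1287·3440·2389·1863 ≡ 3022 (mod 3931)
Right side y^r · r^s mod p:
2264^2 = 5125696 ≡ 3603
2264^4 ≡ 3603^2 = 12981609 ≡ 1447
2264^8 ≡ 1447^2 = 2093809 ≡ 2517
2264^16 ≡ 2517^2 = 6335289 ≡ 2448
2264^32 ≡ 2448^2 = 5992704 ≡ 1860
2264^64 ≡ 1860^2 = 3459600 ≡ 320
2264^128 ≡ 320^2 = 102400 ≡ 194
2264^256 ≡ 194^2 = 37636 ≡ 2257
303 = 256 + 32 + 8 + 4 + 2 + 1, so 2264^303 ≡ 2257·1860·2517·1447·3603·2264 ≡ 2300 (mod 3931)
303^2 = 91809 ≡ 1396
303^4 ≡ 1396^2 = 1948816 ≡ 2971
303^8 ≡ 2971^2 = 8826841 ≡ 1746
303^16 ≡ 1746^2 = 3048516 ≡ 1991
303^32 ≡ 1991^2 = 3964081 ≡ 1633
303^64 ≡ 1633^2 = 2666689 ≡ 1471
303^128 ≡ 1471^2 = 2163841 ≡ 1791
303^256 ≡ 1791^2 = 3207681 ≡ 3916
303^512 ≡ 3916^2 = 15335056 ≡ 225
303^1024 ≡ 225^2 = 50625 ≡ 3453
1758 = 1024 + 512 + 128 + 64 + 16 + 8 + 4 + 2, so 303^1758 ≡ 3453·225·1791·1471·1991·1746·2971·1396 ≡ 1255 (mod 3931)
2300·1255 = 2886500 ≡ 1146 (mod 3931)
3022 ≠ 1146, so verification fails.

fails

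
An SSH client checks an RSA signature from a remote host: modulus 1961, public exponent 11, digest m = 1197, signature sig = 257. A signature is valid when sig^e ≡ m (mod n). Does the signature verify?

Squares mod 1961: sig^1≡257, sig^2≡1336, sig^4≡386, sig^8≡1921
11 = 8 + 2 + 1, so sig^11 ≡ 1921·1336·257 ≡ 764 (mod 1961)
The recovered value 764 does not match the digest 1197.

does not verify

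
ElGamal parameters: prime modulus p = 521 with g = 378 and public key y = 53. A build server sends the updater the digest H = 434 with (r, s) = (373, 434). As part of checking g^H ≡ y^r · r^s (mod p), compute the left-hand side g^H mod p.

148

378^2 = 142884 ≡ 130
378^4 ≡ 130^2 = 16900 ≡ 228
378^8 ≡ 228^2 = 51984 ≡ 405
378^16 ≡ 405^2 = 164025 ≡ 431
378^32 ≡ 431^2 = 185761 ≡ 285
378^64 ≡ 285^2 = 81225 ≡ 470
378^128 ≡ 470^2 = 220900 ≡ 517
378^256 ≡ 517^2 = 267289 ≡ 16
434 = 256 + 128 + 32 + 16 + 2, so 378^434 ≡ 16·517·285·431·130 ≡ 148 (mod 521)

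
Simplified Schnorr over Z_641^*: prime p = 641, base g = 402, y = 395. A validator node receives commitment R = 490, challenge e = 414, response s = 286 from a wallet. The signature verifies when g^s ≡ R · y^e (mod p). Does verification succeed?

g^s mod p:
402^286 mod 641 = 182
R · y^e mod p:
395^414 mod 641 = 37
490·37 = 18130 ≡ 182 (mod 641)
182 ≡ 182 (mod 641); signature holds.

passes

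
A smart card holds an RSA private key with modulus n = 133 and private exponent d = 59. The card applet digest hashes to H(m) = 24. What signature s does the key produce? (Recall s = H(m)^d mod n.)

(H(m))^2 ≡ 24^2 = 576 ≡ 44
(H(m))^4 ≡ 44^2 = 1936 ≡ 74
(H(m))^8 ≡ 74^2 = 5476 ≡ 23
(H(m))^16 ≡ 23^2 = 529 ≡ 130
(H(m))^32 ≡ 130^2 = 16900 ≡ 9
59 = 32 + 16 + 8 + 2 + 1, so (H(m))^59 ≡ 9·130·23·44·24 ≡ 47 (mod 133)

47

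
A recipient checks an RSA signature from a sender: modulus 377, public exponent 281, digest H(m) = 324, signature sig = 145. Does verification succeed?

fails

sig^2 ≡ 145^2 = 21025 ≡ 290
sig^4 ≡ 290^2 = 84100 ≡ 29
sig^8 ≡ 29^2 = 841 ≡ 87
sig^16 ≡ 87^2 = 7569 ≡ 29
sig^32 ≡ 29^2 = 841 ≡ 87
sig^64 ≡ 87^2 = 7569 ≡ 29
sig^128 ≡ 29^2 = 841 ≡ 87
sig^256 ≡ 87^2 = 7569 ≡ 29
281 = 256 + 16 + 8 + 1, so sig^281 ≡ 29·29·87·145 ≡ 58 (mod 377)
sig^281 mod 377 = 58, but H(m) = 324.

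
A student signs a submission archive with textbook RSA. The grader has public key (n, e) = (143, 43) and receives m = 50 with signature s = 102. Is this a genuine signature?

forged

s^2 ≡ 102^2 = 10404 ≡ 108
s^4 ≡ 108^2 = 11664 ≡ 81
s^8 ≡ 81^2 = 6561 ≡ 126
s^16 ≡ 126^2 = 15876 ≡ 3
s^32 ≡ 3^2 = 9
43 = 32 + 8 + 2 + 1, so s^43 ≡ 9·126·108·102 ≡ 93 (mod 143)
The recovered value 93 does not match the digest 50.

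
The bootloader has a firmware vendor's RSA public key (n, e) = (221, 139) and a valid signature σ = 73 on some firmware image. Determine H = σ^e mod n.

Squares mod 221: σ^1≡73, σ^2≡25, σ^4≡183, σ^8≡118, σ^16≡1, σ^32≡1, σ^64≡1, σ^128≡1
139 = 128 + 8 + 2 + 1, so σ^139 ≡ 1·118·25·73 ≡ 96 (mod 221)

96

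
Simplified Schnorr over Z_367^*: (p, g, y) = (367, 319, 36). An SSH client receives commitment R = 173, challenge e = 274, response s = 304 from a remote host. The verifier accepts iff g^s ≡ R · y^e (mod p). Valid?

g^s mod p:
Squares mod 367: 319^1≡319, 319^2≡102, 319^4≡128, 319^8≡236, 319^16≡279, 319^32≡37, 319^64≡268, 319^128≡259, 319^256≡287
304 = 256 + 32 + 16, so 319^304 ≡ 287·37·279 ≡ 277 (mod 367)
R · y^e mod p:
Squares mod 367: 36^1≡36, 36^2≡195, 36^4≡224, 36^8≡264, 36^16≡333, 36^32≡55, 36^64≡89, 36^128≡214, 36^256≡288
274 = 256 + 16 + 2, so 36^274 ≡ 288·333·195 ≡ 61 (mod 367)
173·61 = 10553 ≡ 277 (mod 367)
277 ≡ 277 (mod 367); signature holds.

yes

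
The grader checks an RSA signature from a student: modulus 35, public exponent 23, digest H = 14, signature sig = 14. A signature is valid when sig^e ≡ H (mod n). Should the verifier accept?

accept

Squares mod 35: sig^1≡14, sig^2≡21, sig^4≡21, sig^8≡21, sig^16≡21
23 = 16 + 4 + 2 + 1, so sig^23 ≡ 21·21·21·14 ≡ 14 (mod 35)
sig^23 mod 35 = 14 matches H.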